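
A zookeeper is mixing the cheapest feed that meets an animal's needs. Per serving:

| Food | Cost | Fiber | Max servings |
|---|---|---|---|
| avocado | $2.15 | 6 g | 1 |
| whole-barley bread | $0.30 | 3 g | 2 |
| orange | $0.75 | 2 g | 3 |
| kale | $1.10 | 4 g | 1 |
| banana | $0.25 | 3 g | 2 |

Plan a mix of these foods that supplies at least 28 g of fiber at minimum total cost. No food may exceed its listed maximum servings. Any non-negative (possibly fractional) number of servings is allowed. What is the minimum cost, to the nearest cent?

$6.60

Cost per g of fiber: banana $0.0833, whole-barley bread $0.1000, kale $0.2750, avocado $0.3583, orange $0.3750.
Take 2 servings of banana: +6.0 g fiber for $0.50 (total $0.50, still need 22.0 g).
Take 2 servings of whole-barley bread: +6.0 g fiber for $0.60 (total $1.10, still need 16.0 g).
Take 1 serving of kale: +4.0 g fiber for $1.10 (total $2.20, still need 12.0 g).
Take 1 serving of avocado: +6.0 g fiber for $2.15 (total $4.35, still need 6.0 g).
Take 3 servings of orange: +6.0 g fiber for $2.25 (total $6.60, still need 0.0 g).
Greedy by cheapest-per-g is optimal for a single linear constraint, so the minimum cost is $6.60.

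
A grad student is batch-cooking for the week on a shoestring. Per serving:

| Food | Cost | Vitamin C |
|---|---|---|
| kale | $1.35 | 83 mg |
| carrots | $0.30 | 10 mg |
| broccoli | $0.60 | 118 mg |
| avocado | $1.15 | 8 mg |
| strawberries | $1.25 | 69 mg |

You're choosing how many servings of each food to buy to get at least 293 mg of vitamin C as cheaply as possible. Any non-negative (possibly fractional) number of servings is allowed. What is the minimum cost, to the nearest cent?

Cost per mg of vitamin C: broccoli $0.0051, kale $0.0163, strawberries $0.0181, carrots $0.0300, avocado $0.1437.
With no serving limits, use only broccoli: 293 mg / 118 mg = 2.483 servings × $0.60 = $1.49.

$1.49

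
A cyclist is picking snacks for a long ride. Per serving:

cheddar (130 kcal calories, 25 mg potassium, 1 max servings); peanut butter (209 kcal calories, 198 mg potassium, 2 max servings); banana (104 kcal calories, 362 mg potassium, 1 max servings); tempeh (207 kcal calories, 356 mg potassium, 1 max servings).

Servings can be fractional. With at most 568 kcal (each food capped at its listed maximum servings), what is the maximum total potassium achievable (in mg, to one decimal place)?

Potassium per kcal: banana 3.481, tempeh 1.72, peanut butter 0.9474, cheddar 0.1923.
Take 1 serving of banana: uses 104 kcal, +362.0 mg potassium (running total 362.0 mg).
Take 1 serving of tempeh: uses 207 kcal, +356.0 mg potassium (running total 718.0 mg).
Take 1.23 servings of peanut butter: uses 257 kcal, +243.5 mg potassium (running total 961.5 mg).
Greedy by best ratio exhausts the calories allowance optimally: 961.5 mg.

961.5 mg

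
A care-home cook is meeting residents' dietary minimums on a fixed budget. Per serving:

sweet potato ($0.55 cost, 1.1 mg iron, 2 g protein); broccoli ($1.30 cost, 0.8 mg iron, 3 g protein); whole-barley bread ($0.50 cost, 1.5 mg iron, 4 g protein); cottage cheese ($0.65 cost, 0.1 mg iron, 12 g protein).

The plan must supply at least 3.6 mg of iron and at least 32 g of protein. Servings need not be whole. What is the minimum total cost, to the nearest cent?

$2.38

At the optimum either one food covers both requirements or two foods hit both targets exactly; no other combination can be cheaper.
sweet potato only: max(3.6/1.1, 32/2) = 16 servings → $8.80.
broccoli only: max(3.6/0.8, 32/3) = 10.67 servings → $13.87.
whole-barley bread only: max(3.6/1.5, 32/4) = 8 servings → $4.00.
cottage cheese only: max(3.6/0.1, 32/12) = 36 servings → $23.40.
sweet potato + broccoli with both targets exact would need a negative amount; discard.
sweet potato + whole-barley bread: intersection lies outside the first quadrant.
sweet potato + cottage cheese with both tight: 3.077 servings and 2.154 servings → $3.09.
broccoli + whole-barley bread: the both-tight solution has a negative serving — not a feasible corner.
broccoli + cottage cheese with both tight: 4.301 servings and 1.591 servings → $6.63.
whole-barley bread + cottage cheese with both tight: 2.273 servings and 1.909 servings → $2.38.
The minimum over all feasible corners is $2.38.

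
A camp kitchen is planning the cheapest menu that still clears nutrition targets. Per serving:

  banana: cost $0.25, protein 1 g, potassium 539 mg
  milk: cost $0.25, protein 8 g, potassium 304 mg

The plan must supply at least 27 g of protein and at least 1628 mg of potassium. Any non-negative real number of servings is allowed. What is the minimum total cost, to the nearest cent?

$1.11

Check every corner: each single food scaled to meet both minima, and each pair solved so both constraints bind.
banana only: max(27/1, 1628/539) = 27 servings → $6.75.
milk only: max(27/8, 1628/304) = 5.355 servings → $1.34.
banana + milk with both tight: 1.202 servings and 3.225 servings → $1.11.
Cheapest feasible corner: $1.11.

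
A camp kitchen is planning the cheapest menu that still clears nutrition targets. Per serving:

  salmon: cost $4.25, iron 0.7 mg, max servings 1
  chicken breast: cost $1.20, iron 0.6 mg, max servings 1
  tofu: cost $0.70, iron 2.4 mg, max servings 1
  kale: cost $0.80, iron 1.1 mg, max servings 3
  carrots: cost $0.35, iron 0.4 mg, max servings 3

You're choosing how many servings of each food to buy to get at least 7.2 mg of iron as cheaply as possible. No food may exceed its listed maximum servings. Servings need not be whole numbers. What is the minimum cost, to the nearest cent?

Cost per mg of iron: tofu $0.2917, kale $0.7273, carrots $0.8750, chicken breast $2.0000, salmon $6.0714.
Take 1 serving of tofu: +2.4 mg iron for $0.70 (total $0.70, still need 4.8 mg).
Take 3 servings of kale: +3.3 mg iron for $2.40 (total $3.10, still need 1.5 mg).
Take 3 servings of carrots: +1.2 mg iron for $1.05 (total $4.15, still need 0.3 mg).
Take 0.5 servings of chicken breast: +0.3 mg iron for $0.60 (total $4.75, still need 0.0 mg).
Filling from the cheapest source first is optimal under one linear minimum: $4.75.

$4.75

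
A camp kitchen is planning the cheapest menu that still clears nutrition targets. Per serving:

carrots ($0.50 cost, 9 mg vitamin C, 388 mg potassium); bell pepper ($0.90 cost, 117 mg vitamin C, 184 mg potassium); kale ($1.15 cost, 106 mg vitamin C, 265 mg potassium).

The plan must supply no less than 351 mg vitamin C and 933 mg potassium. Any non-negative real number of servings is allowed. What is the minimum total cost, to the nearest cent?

At the optimum either one food covers both requirements or two foods hit both targets exactly; no other combination can be cheaper.
carrots only: max(351/9, 933/388) = 39 servings → $19.50.
bell pepper only: max(351/117, 933/184) = 5.071 servings → $4.56.
kale only: max(351/106, 933/265) = 3.521 servings → $4.05.
carrots + bell pepper with both tight: 1.019 servings and 2.922 servings → $3.14.
carrots + kale with both tight: 0.1518 servings and 3.298 servings → $3.87.
bell pepper + kale with both targets exact would need a negative amount; discard.
The minimum over all feasible corners is $3.14.

$3.14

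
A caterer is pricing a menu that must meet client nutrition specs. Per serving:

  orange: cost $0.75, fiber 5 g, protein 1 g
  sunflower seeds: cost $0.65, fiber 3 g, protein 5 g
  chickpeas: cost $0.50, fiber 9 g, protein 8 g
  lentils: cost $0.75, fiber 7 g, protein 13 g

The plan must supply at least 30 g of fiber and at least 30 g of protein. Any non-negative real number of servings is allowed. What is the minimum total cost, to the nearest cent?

orange only: max(30/5, 30/1) = 30 servings → $22.50.
sunflower seeds only: max(30/3, 30/5) = 10 servings → $6.50.
chickpeas only: max(30/9, 30/8) = 3.75 servings → $1.88.
lentils only: max(30/7, 30/13) = 4.286 servings → $3.21.
orange + sunflower seeds with both tight: 2.727 servings and 5.455 servings → $5.59.
orange + chickpeas: the both-tight solution has a negative serving — not a feasible corner.
orange + lentils with both tight: 3.103 servings and 2.069 servings → $3.88.
sunflower seeds + chickpeas with both tight: 1.429 servings and 2.857 servings → $2.36.
sunflower seeds + lentils with both targets exact would need a negative amount; discard.
chickpeas + lentils with both tight: 2.951 servings and 0.4918 servings → $1.84.
Cheapest feasible corner: $1.84.

$1.84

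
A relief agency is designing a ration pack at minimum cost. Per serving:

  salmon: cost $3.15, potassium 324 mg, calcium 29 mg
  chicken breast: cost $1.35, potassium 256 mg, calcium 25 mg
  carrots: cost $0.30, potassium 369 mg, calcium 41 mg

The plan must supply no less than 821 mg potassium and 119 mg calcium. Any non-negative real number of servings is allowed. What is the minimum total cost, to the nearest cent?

$0.87

Compare the cost at each extreme point of the feasible region.
salmon only: max(821/324, 119/29) = 4.103 servings → $12.93.
chicken breast only: max(821/256, 119/25) = 4.76 servings → $6.43.
carrots only: max(821/369, 119/41) = 2.902 servings → $0.87.
salmon + chicken breast with both targets exact would need a negative amount; discard.
salmon + carrots with both targets exact would need a negative amount; discard.
chicken breast + carrots with both targets exact would need a negative amount; discard.
Cheapest feasible corner: $0.87.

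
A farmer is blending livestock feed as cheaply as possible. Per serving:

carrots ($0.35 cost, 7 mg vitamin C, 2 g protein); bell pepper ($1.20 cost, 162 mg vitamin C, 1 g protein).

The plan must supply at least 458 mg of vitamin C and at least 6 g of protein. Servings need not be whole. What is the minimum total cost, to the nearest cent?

$3.88

carrots only: max(458/7, 6/2) = 65.43 servings → $22.90.
bell pepper only: max(458/162, 6/1) = 6 servings → $7.20.
carrots + bell pepper with both tight: 1.621 servings and 2.757 servings → $3.88.
So the least-cost plan costs $3.88.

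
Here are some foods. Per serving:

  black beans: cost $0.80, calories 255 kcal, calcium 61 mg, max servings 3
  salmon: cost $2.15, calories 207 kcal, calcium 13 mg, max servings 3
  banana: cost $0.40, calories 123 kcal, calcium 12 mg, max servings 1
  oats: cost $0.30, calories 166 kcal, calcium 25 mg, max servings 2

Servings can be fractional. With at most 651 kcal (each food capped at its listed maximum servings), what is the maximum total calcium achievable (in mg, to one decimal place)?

Calcium per kcal: black beans 0.2392, oats 0.1506, banana 0.09756, salmon 0.0628.
Take 2.553 servings of black beans: uses 651 kcal, +155.7 mg calcium (running total 155.7 mg).
Greedy by best ratio exhausts the calories allowance optimally: 155.7 mg.

155.7 mg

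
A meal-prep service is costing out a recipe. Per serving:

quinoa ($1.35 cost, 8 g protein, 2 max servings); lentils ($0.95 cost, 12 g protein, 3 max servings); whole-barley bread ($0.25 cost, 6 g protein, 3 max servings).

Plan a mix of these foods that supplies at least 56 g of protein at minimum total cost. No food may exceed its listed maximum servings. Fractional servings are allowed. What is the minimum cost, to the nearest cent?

Cost per g of protein: whole-barley bread $0.0417, lentils $0.0792, quinoa $0.1688.
Take 3 servings of whole-barley bread: +18.0 g protein for $0.75 (total $0.75, still need 38.0 g).
Take 3 servings of lentils: +36.0 g protein for $2.85 (total $3.60, still need 2.0 g).
Take 0.25 servings of quinoa: +2.0 g protein for $0.34 (total $3.94, still need 0.0 g).
Filling from the cheapest source first is optimal under one linear minimum: $3.94.

$3.94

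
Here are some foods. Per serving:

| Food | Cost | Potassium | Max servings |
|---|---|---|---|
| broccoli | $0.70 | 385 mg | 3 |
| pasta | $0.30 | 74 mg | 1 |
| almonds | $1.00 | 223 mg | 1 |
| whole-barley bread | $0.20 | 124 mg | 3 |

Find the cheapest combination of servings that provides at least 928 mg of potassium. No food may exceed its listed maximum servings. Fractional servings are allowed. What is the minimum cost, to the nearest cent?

Cost per mg of potassium: whole-barley bread $0.0016, broccoli $0.0018, pasta $0.0041, almonds $0.0045.
Take 3 servings of whole-barley bread: +372.0 mg potassium for $0.60 (total $0.60, still need 556.0 mg).
Take 1.444 servings of broccoli: +556.0 mg potassium for $1.01 (total $1.61, still need 0.0 mg).
Greedy by cheapest-per-mg is optimal for a single linear constraint, so the minimum cost is $1.61.

$1.61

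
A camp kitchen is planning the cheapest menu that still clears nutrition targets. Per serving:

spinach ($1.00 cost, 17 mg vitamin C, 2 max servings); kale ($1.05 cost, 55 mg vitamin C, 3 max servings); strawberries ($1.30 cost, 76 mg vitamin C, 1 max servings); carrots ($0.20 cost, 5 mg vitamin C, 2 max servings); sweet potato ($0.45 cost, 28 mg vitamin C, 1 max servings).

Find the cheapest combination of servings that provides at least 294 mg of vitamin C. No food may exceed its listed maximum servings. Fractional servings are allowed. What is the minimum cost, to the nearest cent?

Cost per mg of vitamin C: sweet potato $0.0161, strawberries $0.0171, kale $0.0191, carrots $0.0400, spinach $0.0588.
Take 1 serving of sweet potato: +28.0 mg vitamin C for $0.45 (total $0.45, still need 266.0 mg).
Take 1 serving of strawberries: +76.0 mg vitamin C for $1.30 (total $1.75, still need 190.0 mg).
Take 3 servings of kale: +165.0 mg vitamin C for $3.15 (total $4.90, still need 25.0 mg).
Take 2 servings of carrots: +10.0 mg vitamin C for $0.40 (total $5.30, still need 15.0 mg).
Take 0.8824 servings of spinach: +15.0 mg vitamin C for $0.88 (total $6.18, still need 0.0 mg).
Greedy by cheapest-per-mg is optimal for a single linear constraint, so the minimum cost is $6.18.

$6.18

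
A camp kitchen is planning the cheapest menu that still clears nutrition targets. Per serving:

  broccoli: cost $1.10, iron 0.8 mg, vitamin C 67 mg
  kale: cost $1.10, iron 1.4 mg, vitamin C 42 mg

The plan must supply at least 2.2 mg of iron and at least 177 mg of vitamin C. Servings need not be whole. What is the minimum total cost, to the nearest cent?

broccoli only: max(2.2/0.8, 177/67) = 2.75 servings → $3.02.
kale only: max(2.2/1.4, 177/42) = 4.214 servings → $4.64.
broccoli + kale with both tight: 2.581 servings and 0.09635 servings → $2.95.
Cheapest feasible corner: $2.95.

$2.95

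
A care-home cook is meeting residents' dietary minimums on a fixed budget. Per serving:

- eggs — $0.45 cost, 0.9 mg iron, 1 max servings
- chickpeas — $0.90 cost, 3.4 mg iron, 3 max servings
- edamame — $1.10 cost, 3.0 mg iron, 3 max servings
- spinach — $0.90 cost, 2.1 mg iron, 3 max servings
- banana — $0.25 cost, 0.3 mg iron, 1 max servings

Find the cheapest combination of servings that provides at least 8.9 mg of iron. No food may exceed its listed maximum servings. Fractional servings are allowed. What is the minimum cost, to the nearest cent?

Cost per mg of iron: chickpeas $0.2647, edamame $0.3667, spinach $0.4286, eggs $0.5000, banana $0.8333.
Take 2.618 servings of chickpeas: +8.9 mg iron for $2.36 (total $2.36, still need 0.0 mg).
Greedy by cheapest-per-mg is optimal for a single linear constraint, so the minimum cost is $2.36.

$2.36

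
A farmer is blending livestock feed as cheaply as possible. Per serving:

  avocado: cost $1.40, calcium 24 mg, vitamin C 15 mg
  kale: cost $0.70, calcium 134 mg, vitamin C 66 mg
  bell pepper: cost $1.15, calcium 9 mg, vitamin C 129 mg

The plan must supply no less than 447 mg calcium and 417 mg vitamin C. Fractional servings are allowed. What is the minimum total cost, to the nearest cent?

$4.08

avocado only: max(447/24, 417/15) = 27.8 servings → $38.92.
kale only: max(447/134, 417/66) = 6.318 servings → $4.42.
bell pepper only: max(447/9, 417/129) = 49.67 servings → $57.12.
avocado + kale with both targets exact would need a negative amount; discard.
avocado + bell pepper with both tight: 18.21 servings and 1.116 servings → $26.77.
kale + bell pepper with both tight: 3.23 servings and 1.58 servings → $4.08.
Cheapest feasible corner: $4.08.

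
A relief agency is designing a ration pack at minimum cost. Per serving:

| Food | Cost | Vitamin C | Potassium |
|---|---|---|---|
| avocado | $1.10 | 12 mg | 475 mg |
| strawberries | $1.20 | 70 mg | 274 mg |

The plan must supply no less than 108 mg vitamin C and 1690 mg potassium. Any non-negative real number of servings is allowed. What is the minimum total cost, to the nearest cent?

$4.50

At the optimum either one food covers both requirements or two foods hit both targets exactly; no other combination can be cheaper.
avocado only: max(108/12, 1690/475) = 9 servings → $9.90.
strawberries only: max(108/70, 1690/274) = 6.168 servings → $7.40.
avocado + strawberries with both tight: 2.961 servings and 1.035 servings → $4.50.
Cheapest feasible corner: $4.50.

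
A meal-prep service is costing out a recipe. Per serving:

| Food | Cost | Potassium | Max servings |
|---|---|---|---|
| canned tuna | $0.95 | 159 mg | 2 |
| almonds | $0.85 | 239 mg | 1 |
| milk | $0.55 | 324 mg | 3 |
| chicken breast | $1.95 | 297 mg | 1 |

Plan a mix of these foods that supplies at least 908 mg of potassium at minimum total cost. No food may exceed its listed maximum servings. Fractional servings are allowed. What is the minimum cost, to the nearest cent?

Cost per mg of potassium: milk $0.0017, almonds $0.0036, canned tuna $0.0060, chicken breast $0.0066.
Take 2.802 servings of milk: +908.0 mg potassium for $1.54 (total $1.54, still need 0.0 mg).
Filling from the cheapest source first is optimal under one linear minimum: $1.54.

$1.54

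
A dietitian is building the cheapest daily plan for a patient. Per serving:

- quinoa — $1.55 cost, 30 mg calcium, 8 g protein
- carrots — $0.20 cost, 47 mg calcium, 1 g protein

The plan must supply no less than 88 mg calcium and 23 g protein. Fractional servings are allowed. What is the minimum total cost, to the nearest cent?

Minimising a linear cost over {calcium ≥ 88, protein ≥ 23, servings ≥ 0} — the optimum is at a vertex, using one or two foods.
quinoa only: max(88/30, 23/8) = 2.933 servings → $4.55.
carrots only: max(88/47, 23/1) = 23 servings → $4.60.
quinoa + carrots with both tight: 2.87 servings and 0.04046 servings → $4.46.
So the least-cost plan costs $4.46.

$4.46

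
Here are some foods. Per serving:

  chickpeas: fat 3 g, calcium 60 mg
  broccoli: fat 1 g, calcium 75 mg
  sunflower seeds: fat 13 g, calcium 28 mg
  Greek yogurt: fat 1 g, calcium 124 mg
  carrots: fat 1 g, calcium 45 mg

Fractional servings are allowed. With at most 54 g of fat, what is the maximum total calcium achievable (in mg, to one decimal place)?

Calcium per g fat: Greek yogurt 124, broccoli 75, carrots 45, chickpeas 20, sunflower seeds 2.154.
With no serving limits, spend the whole fat allowance on Greek yogurt: 54 g / 1 g × 124 mg = 6696.0 mg.

6696.0 mg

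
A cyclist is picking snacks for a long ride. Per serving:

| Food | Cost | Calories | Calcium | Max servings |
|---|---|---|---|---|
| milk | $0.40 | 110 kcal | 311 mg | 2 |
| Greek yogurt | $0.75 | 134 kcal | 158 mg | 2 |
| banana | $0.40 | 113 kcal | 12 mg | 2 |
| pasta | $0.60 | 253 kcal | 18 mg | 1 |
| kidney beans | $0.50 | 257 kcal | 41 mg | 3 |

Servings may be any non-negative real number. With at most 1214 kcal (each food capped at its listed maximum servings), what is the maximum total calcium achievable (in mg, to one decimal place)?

1053.8 mg

Calcium per kcal: milk 2.827, Greek yogurt 1.179, kidney beans 0.1595, banana 0.1062, pasta 0.07115.
Take 2 servings of milk: uses 220 kcal, +622.0 mg calcium (running total 622.0 mg).
Take 2 servings of Greek yogurt: uses 268 kcal, +316.0 mg calcium (running total 938.0 mg).
Take 2.825 servings of kidney beans: uses 726 kcal, +115.8 mg calcium (running total 1053.8 mg).
Filling greedily by calcium-per-kcal is optimal for one linear limit, giving 1053.8 mg.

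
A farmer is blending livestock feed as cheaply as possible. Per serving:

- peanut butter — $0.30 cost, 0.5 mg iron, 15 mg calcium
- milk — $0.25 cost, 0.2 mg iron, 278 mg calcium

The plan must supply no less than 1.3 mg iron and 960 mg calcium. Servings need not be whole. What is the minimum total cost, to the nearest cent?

$1.22

With two linear requirements the optimum uses one or two foods; enumerate the corners.
peanut butter only: max(1.3/0.5, 960/15) = 64 servings → $19.20.
milk only: max(1.3/0.2, 960/278) = 6.5 servings → $1.62.
peanut butter + milk with both tight: 1.246 servings and 3.386 servings → $1.22.
The minimum over all feasible corners is $1.22.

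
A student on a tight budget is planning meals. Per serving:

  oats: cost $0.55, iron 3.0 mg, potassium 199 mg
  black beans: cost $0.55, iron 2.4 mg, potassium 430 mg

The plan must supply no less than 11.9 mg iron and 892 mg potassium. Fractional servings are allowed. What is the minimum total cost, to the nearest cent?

$2.22

Minimising a linear cost over {iron ≥ 11.9, potassium ≥ 892, servings ≥ 0} — the optimum is at a vertex, using one or two foods.
oats only: max(11.9/3.0, 892/199) = 4.482 servings → $2.47.
black beans only: max(11.9/2.4, 892/430) = 4.958 servings → $2.73.
oats + black beans with both tight: 3.663 servings and 0.379 servings → $2.22.
So the least-cost plan costs $2.22.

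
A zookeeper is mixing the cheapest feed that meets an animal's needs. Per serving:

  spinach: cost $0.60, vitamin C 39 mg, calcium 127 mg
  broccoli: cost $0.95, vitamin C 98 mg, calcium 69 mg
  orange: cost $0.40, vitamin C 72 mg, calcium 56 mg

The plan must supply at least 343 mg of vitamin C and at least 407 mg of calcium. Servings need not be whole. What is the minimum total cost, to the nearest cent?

$2.46

The cheapest plan sits at a corner of the feasible region — with two constraints it uses at most two foods.
spinach only: max(343/39, 407/127) = 8.795 servings → $5.28.
broccoli only: max(343/98, 407/69) = 5.899 servings → $5.60.
orange only: max(343/72, 407/56) = 7.268 servings → $2.91.
spinach + broccoli with both tight: 1.663 servings and 2.838 servings → $3.69.
spinach + orange with both tight: 1.451 servings and 3.978 servings → $2.46.
broccoli + orange: intersection lies outside the first quadrant.
The minimum over all feasible corners is $2.46.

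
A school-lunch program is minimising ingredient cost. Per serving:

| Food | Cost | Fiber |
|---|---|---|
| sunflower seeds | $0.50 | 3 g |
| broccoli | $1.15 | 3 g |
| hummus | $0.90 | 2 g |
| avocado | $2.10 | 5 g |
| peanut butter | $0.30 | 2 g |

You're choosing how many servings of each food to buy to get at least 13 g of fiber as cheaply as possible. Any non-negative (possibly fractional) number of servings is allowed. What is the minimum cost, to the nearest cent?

$1.95

Cost per g of fiber: peanut butter $0.1500, sunflower seeds $0.1667, broccoli $0.3833, avocado $0.4200, hummus $0.4500.
With no serving limits, use only peanut butter: 13 g / 2 g = 6.5 servings × $0.30 = $1.95.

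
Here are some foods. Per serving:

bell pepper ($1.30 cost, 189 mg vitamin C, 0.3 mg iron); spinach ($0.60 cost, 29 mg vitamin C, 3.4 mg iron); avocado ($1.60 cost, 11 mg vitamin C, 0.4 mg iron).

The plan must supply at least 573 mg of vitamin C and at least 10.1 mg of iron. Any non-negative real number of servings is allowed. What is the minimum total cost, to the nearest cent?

$5.04

bell pepper only: max(573/189, 10.1/0.3) = 33.67 servings → $43.77.
spinach only: max(573/29, 10.1/3.4) = 19.76 servings → $11.86.
avocado only: max(573/11, 10.1/0.4) = 52.09 servings → $83.35.
bell pepper + spinach with both tight: 2.611 servings and 2.74 servings → $5.04.
bell pepper + avocado with both tight: 1.633 servings and 24.02 servings → $40.56.
spinach + avocado: intersection lies outside the first quadrant.
The minimum over all feasible corners is $5.04.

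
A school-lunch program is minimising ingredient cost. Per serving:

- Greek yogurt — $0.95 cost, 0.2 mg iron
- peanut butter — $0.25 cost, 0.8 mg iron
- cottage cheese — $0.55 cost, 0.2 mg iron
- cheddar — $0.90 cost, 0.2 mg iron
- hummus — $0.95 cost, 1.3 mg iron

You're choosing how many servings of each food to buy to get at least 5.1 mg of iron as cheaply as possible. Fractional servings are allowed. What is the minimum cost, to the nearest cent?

Cost per mg of iron: peanut butter $0.3125, hummus $0.7308, cottage cheese $2.7500, cheddar $4.5000, Greek yogurt $4.7500.
With no serving limits, use only peanut butter: 5.1 mg / 0.8 mg = 6.375 servings × $0.25 = $1.59.

$1.59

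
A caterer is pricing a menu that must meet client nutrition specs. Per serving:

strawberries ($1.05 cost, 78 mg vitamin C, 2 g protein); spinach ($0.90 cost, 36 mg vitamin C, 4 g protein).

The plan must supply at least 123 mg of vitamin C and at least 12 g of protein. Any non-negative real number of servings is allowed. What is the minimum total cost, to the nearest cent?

$2.85

Minimising a linear cost over {vitamin C ≥ 123, protein ≥ 12, servings ≥ 0} — the optimum is at a vertex, using one or two foods.
strawberries only: max(123/78, 12/2) = 6 servings → $6.30.
spinach only: max(123/36, 12/4) = 3.417 servings → $3.08.
strawberries + spinach with both tight: 0.25 servings and 2.875 servings → $2.85.
The minimum over all feasible corners is $2.85.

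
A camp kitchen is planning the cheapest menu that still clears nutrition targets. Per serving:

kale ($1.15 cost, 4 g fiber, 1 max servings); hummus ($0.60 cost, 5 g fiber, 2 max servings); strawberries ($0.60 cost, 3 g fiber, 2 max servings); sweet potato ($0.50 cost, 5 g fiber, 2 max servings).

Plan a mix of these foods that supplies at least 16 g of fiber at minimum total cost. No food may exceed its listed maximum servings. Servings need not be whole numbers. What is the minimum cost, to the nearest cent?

Cost per g of fiber: sweet potato $0.1000, hummus $0.1200, strawberries $0.2000, kale $0.2875.
Take 2 servings of sweet potato: +10.0 g fiber for $1.00 (total $1.00, still need 6.0 g).
Take 1.2 servings of hummus: +6.0 g fiber for $0.72 (total $1.72, still need 0.0 g).
Filling from the cheapest source first is optimal under one linear minimum: $1.72.

$1.72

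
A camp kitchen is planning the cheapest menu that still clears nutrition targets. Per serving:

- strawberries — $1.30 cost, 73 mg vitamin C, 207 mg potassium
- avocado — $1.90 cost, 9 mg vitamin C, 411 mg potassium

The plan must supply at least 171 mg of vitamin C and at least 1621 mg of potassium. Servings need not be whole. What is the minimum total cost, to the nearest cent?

Two binding constraints pin down two serving amounts, so the optimal mix uses at most two foods. The candidates are each food alone (scaled to the tighter of vitamin C/potassium) and each pair with both constraints tight.
strawberries only: max(171/73, 1621/207) = 7.831 servings → $10.18.
avocado only: max(171/9, 1621/411) = 19 servings → $36.10.
strawberries + avocado with both tight: 1.979 servings and 2.947 servings → $8.17.
So the least-cost plan costs $8.17.

$8.17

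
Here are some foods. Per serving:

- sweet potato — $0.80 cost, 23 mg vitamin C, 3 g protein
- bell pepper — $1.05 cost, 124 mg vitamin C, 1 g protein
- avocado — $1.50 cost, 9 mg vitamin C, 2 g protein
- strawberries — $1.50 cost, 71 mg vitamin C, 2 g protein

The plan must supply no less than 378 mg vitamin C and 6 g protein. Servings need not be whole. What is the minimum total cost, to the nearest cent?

$3.84

Two binding constraints pin down two serving amounts, so the optimal mix uses at most two foods. The candidates are each food alone (scaled to the tighter of vitamin C/protein) and each pair with both constraints tight.
sweet potato only: max(378/23, 6/3) = 16.43 servings → $13.15.
bell pepper only: max(378/124, 6/1) = 6 servings → $6.30.
avocado only: max(378/9, 6/2) = 42 servings → $63.00.
strawberries only: max(378/71, 6/2) = 5.324 servings → $7.99.
sweet potato + bell pepper with both tight: 1.049 servings and 2.854 servings → $3.84.
sweet potato + avocado with both targets exact would need a negative amount; discard.
sweet potato + strawberries: the both-tight solution has a negative serving — not a feasible corner.
bell pepper + avocado with both tight: 2.937 servings and 1.531 servings → $5.38.
bell pepper + strawberries with both tight: 1.864 servings and 2.068 servings → $5.06.
avocado + strawberries with both targets exact would need a negative amount; discard.
Cheapest feasible corner: $3.84.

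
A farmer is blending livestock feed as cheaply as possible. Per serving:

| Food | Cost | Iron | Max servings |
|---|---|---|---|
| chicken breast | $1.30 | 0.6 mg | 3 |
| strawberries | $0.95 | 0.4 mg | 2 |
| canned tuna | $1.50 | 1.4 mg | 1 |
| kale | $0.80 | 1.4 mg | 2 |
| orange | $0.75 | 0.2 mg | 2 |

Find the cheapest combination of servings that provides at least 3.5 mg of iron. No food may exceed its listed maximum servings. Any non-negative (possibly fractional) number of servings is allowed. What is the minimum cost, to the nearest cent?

$2.35

Cost per mg of iron: kale $0.5714, canned tuna $1.0714, chicken breast $2.1667, strawberries $2.3750, orange $3.7500.
Take 2 servings of kale: +2.8 mg iron for $1.60 (total $1.60, still need 0.7 mg).
Take 0.5 servings of canned tuna: +0.7 mg iron for $0.75 (total $2.35, still need 0.0 mg).
Greedy by cheapest-per-mg is optimal for a single linear constraint, so the minimum cost is $2.35.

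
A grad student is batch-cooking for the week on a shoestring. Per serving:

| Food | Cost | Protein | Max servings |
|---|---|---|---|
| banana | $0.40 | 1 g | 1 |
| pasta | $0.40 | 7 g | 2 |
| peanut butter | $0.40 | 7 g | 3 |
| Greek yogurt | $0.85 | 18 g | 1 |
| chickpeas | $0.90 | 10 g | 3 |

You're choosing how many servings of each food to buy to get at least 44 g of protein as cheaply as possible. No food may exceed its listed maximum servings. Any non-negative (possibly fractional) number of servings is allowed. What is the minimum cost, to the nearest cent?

Cost per g of protein: Greek yogurt $0.0472, pasta $0.0571, peanut butter $0.0571, chickpeas $0.0900, banana $0.4000.
Take 1 serving of Greek yogurt: +18.0 g protein for $0.85 (total $0.85, still need 26.0 g).
Take 2 servings of pasta: +14.0 g protein for $0.80 (total $1.65, still need 12.0 g).
Take 1.714 servings of peanut butter: +12.0 g protein for $0.69 (total $2.34, still need 0.0 g).
Greedy by cheapest-per-g is optimal for a single linear constraint, so the minimum cost is $2.34.

$2.34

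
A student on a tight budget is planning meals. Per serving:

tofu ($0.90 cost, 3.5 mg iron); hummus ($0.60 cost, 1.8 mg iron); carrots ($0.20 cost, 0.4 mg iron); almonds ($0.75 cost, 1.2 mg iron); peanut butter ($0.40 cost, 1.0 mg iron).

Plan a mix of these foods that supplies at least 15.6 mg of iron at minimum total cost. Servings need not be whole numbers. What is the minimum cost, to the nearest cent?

Cost per mg of iron: tofu $0.2571, hummus $0.3333, peanut butter $0.4000, carrots $0.5000, almonds $0.6250.
With no serving limits, use only tofu: 15.6 mg / 3.5 mg = 4.457 servings × $0.90 = $4.01.

$4.01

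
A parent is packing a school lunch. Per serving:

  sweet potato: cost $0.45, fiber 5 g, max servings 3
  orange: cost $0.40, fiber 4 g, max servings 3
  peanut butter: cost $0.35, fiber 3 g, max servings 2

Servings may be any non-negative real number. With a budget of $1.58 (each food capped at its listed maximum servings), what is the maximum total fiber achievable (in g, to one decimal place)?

Fiber per dollar: sweet potato 11.11, orange 10, peanut butter 8.571.
Take 3 servings of sweet potato: spends $1.35, +15.0 g fiber (running total 15.0 g).
Take 0.575 servings of orange: spends $0.23, +2.3 g fiber (running total 17.3 g).
Greedy by best ratio exhausts the cost allowance optimally: 17.3 g.

17.3 g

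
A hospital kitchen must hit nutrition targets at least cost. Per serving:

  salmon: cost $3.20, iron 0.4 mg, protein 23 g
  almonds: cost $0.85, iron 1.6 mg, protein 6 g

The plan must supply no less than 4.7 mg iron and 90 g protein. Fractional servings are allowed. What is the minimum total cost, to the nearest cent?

A basic optimal solution has at most two foods positive. Try each food alone and each pair with both targets met exactly.
salmon only: max(4.7/0.4, 90/23) = 11.75 servings → $37.60.
almonds only: max(4.7/1.6, 90/6) = 15 servings → $12.75.
salmon + almonds with both tight: 3.366 servings and 2.096 servings → $12.55.
So the least-cost plan costs $12.55.

$12.55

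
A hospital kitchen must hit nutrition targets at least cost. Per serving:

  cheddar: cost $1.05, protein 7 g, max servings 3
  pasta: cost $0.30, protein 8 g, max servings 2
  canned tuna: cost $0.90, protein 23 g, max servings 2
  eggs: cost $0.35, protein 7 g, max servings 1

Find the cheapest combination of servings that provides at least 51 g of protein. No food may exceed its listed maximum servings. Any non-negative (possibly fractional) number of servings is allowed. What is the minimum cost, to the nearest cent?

$1.97

Cost per g of protein: pasta $0.0375, canned tuna $0.0391, eggs $0.0500, cheddar $0.1500.
Take 2 servings of pasta: +16.0 g protein for $0.60 (total $0.60, still need 35.0 g).
Take 1.522 servings of canned tuna: +35.0 g protein for $1.37 (total $1.97, still need 0.0 g).
Greedy by cheapest-per-g is optimal for a single linear constraint, so the minimum cost is $1.97.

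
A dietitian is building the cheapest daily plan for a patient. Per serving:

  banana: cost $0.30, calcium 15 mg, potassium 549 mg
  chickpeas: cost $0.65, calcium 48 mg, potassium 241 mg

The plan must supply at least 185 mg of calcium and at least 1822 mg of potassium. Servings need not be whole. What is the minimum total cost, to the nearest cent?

$2.69

For a min-cost LP with two ≥-constraints, a basic feasible solution has at most two positive variables.
banana only: max(185/15, 1822/549) = 12.33 servings → $3.70.
chickpeas only: max(185/48, 1822/241) = 7.56 servings → $4.91.
banana + chickpeas with both tight: 1.886 servings and 3.265 servings → $2.69.
So the least-cost plan costs $2.69.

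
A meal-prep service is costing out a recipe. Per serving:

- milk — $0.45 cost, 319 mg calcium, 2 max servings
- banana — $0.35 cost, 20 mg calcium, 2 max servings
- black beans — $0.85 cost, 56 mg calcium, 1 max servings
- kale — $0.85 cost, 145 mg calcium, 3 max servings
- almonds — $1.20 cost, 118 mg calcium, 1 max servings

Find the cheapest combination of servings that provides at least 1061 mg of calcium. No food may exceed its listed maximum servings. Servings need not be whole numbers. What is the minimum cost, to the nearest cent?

$3.38

Cost per mg of calcium: milk $0.0014, kale $0.0059, almonds $0.0102, black beans $0.0152, banana $0.0175.
Take 2 servings of milk: +638.0 mg calcium for $0.90 (total $0.90, still need 423.0 mg).
Take 2.917 servings of kale: +423.0 mg calcium for $2.48 (total $3.38, still need 0.0 mg).
Greedy by cheapest-per-mg is optimal for a single linear constraint, so the minimum cost is $3.38.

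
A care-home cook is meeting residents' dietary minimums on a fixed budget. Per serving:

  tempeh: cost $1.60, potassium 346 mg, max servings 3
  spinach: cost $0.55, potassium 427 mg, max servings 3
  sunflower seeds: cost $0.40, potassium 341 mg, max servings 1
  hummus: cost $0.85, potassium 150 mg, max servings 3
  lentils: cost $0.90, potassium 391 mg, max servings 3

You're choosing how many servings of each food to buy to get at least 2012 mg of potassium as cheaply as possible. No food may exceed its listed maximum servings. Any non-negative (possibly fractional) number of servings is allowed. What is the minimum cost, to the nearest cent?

$2.95

Cost per mg of potassium: sunflower seeds $0.0012, spinach $0.0013, lentils $0.0023, tempeh $0.0046, hummus $0.0057.
Take 1 serving of sunflower seeds: +341.0 mg potassium for $0.40 (total $0.40, still need 1671.0 mg).
Take 3 servings of spinach: +1281.0 mg potassium for $1.65 (total $2.05, still need 390.0 mg).
Take 0.9974 servings of lentils: +390.0 mg potassium for $0.90 (total $2.95, still need 0.0 mg).
Filling from the cheapest source first is optimal under one linear minimum: $2.95.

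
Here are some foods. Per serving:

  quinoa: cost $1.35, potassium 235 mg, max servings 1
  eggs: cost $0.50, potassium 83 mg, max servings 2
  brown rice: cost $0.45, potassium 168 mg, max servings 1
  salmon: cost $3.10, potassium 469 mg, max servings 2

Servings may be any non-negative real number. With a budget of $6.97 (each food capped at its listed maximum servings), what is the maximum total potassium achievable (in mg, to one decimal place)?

1199.9 mg

Potassium per dollar: brown rice 373.3, quinoa 174.1, eggs 166, salmon 151.3.
Take 1 serving of brown rice: spends $0.45, +168.0 mg potassium (running total 168.0 mg).
Take 1 serving of quinoa: spends $1.35, +235.0 mg potassium (running total 403.0 mg).
Take 2 servings of eggs: spends $1.00, +166.0 mg potassium (running total 569.0 mg).
Take 1.345 servings of salmon: spends $4.17, +630.9 mg potassium (running total 1199.9 mg).
Greedy by best ratio exhausts the cost allowance optimally: 1199.9 mg.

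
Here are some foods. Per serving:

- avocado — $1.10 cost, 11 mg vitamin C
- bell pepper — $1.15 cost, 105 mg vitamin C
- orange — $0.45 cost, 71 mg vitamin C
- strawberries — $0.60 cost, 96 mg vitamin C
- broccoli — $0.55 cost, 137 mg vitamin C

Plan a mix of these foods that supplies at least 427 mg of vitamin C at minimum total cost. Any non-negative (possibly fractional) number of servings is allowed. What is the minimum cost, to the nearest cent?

$1.71

Cost per mg of vitamin C: broccoli $0.0040, strawberries $0.0063, orange $0.0063, bell pepper $0.0110, avocado $0.1000.
With no serving limits, use only broccoli: 427 mg / 137 mg = 3.117 servings × $0.55 = $1.71.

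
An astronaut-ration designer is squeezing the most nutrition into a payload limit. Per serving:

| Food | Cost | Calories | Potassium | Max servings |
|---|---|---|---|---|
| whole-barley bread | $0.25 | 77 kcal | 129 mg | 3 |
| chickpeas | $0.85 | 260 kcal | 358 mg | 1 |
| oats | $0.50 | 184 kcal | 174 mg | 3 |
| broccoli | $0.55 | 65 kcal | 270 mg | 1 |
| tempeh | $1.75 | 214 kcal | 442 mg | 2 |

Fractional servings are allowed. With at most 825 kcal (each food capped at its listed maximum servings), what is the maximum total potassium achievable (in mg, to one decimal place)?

Potassium per kcal: broccoli 4.154, tempeh 2.065, whole-barley bread 1.675, chickpeas 1.377, oats 0.9457.
Take 1 serving of broccoli: uses 65 kcal, +270.0 mg potassium (running total 270.0 mg).
Take 2 servings of tempeh: uses 428 kcal, +884.0 mg potassium (running total 1154.0 mg).
Take 3 servings of whole-barley bread: uses 231 kcal, +387.0 mg potassium (running total 1541.0 mg).
Take 0.3885 servings of chickpeas: uses 101 kcal, +139.1 mg potassium (running total 1680.1 mg).
Filling greedily by potassium-per-kcal is optimal for one linear limit, giving 1680.1 mg.

1680.1 mg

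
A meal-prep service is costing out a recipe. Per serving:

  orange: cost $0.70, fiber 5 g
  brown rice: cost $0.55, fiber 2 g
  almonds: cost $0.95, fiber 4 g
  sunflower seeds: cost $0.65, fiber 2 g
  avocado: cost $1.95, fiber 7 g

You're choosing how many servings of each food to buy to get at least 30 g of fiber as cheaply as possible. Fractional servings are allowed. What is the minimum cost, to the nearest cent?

Cost per g of fiber: orange $0.1400, almonds $0.2375, brown rice $0.2750, avocado $0.2786, sunflower seeds $0.3250.
With no serving limits, use only orange: 30 g / 5 g = 6 servings × $0.70 = $4.20.

$4.20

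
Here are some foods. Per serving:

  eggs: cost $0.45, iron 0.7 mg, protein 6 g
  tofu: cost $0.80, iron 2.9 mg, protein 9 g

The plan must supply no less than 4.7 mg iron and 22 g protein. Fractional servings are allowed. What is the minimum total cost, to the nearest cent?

$1.79

A basic optimal solution has at most two foods positive. Try each food alone and each pair with both targets met exactly.
eggs only: max(4.7/0.7, 22/6) = 6.714 servings → $3.02.
tofu only: max(4.7/2.9, 22/9) = 2.444 servings → $1.96.
eggs + tofu with both tight: 1.937 servings and 1.153 servings → $1.79.
So the least-cost plan costs $1.79.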